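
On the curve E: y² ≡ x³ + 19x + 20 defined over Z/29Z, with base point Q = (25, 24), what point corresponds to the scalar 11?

(11, 9)

Repeated addition: build up to 11Q.
2Q: tangent at (25, 24): λ = (3·25² + 19)/(2·24) ≡ 9/19. 19⁻¹ ≡ 26 (mod 29) since 19·26 = 494 ≡ 1, so λ ≡ 9·26 ≡ 2.
  x = λ² - 25 - 25 = 4 - 50 ≡ 12; y = λ·(25 - 12) - 24 ≡ 2. → (12, 2)
3Q: (12, 2) + (25, 24). λ = (24 - 2)/(25 - 12) ≡ 22/13 mod 29. 13⁻¹ ≡ 9 (mod 29) since 13·9 = 117 ≡ 1, so λ ≡ 24.
  x = λ² - 12 - 25 = 576 - 37 ≡ 17; y = λ·(12 - 17) - 2 ≡ 23. → (17, 23)
4Q: (17, 23) + (25, 24). λ = (24 - 23)/(25 - 17) ≡ 1/8 mod 29. 8⁻¹ ≡ 11 (mod 29) since 8·11 = 88 ≡ 1, so λ ≡ 11.
  x = λ² - 17 - 25 = 121 - 42 ≡ 21; y = λ·(17 - 21) - 23 ≡ 20. → (21, 20)
5Q: (21, 20) + (25, 24). λ = (24 - 20)/(25 - 21) ≡ 4/4 mod 29. 4⁻¹ ≡ 22 (mod 29) since 4·22 = 88 ≡ 1, so λ ≡ 1.
  x = λ² - 21 - 25 = 1 - 46 ≡ 13; y = λ·(21 - 13) - 20 ≡ 17. → (13, 17)
6Q: (13, 17) + (25, 24). λ = (24 - 17)/(25 - 13) ≡ 7/12 mod 29. 12⁻¹ ≡ 17 (mod 29), so λ ≡ 3.
  x = λ² - 13 - 25 = 9 - 38 ≡ 0; y = λ·(13 - 0) - 17 ≡ 22. → (0, 22)
7Q: (0, 22) + (25, 24). λ = (24 - 22)/(25 - 0) ≡ 2/25 mod 29. 25⁻¹ ≡ 7 (mod 29) since 25·7 = 175 ≡ 1, so λ ≡ 14.
  x = λ² - 0 - 25 = 196 - 25 ≡ 26; y = λ·(0 - 26) - 22 ≡ 20. → (26, 20)
8Q: (26, 20) + (25, 24). λ = (24 - 20)/(25 - 26) ≡ 4/28 mod 29. 28⁻¹ ≡ 28 (mod 29), so λ ≡ 25.
  x = λ² - 26 - 25 = 625 - 51 ≡ 23; y = λ·(26 - 23) - 20 ≡ 26. → (23, 26)
9Q: (23, 26) + (25, 24). λ = (24 - 26)/(25 - 23) ≡ 27/2 mod 29. 2⁻¹ ≡ 15 (mod 29), so λ ≡ 28.
  x = λ² - 23 - 25 = 784 - 48 ≡ 11; y = λ·(23 - 11) - 26 ≡ 20. → (11, 20)
10Q: (11, 20) + (25, 24). λ = (24 - 20)/(25 - 11) ≡ 4/14 mod 29. 14⁻¹ ≡ 27 (mod 29), so λ ≡ 21.
  x = λ² - 11 - 25 = 441 - 36 ≡ 28; y = λ·(11 - 28) - 20 ≡ 0. → (28, 0)
11Q: (28, 0) + (25, 24). λ = (24 - 0)/(25 - 28) ≡ 24/26 mod 29. 26⁻¹ ≡ 19 (mod 29), so λ ≡ 21.
  x = λ² - 28 - 25 = 441 - 53 ≡ 11; y = λ·(28 - 11) - 0 ≡ 9. → (11, 9)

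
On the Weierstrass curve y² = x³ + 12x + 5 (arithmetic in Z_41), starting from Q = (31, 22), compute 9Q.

(37, 4)

Double-and-add on 9 = (1001)₂. Start with Q = (31, 22) for the leading 1-bit.
double: tangent at (31, 22): λ = (3·31² + 12)/(2·22) ≡ 25/3. 3⁻¹ ≡ 14 (mod 41), so λ ≡ 25·14 ≡ 22.
  x = λ² - 31 - 31 = 484 - 62 ≡ 12; y = λ·(31 - 12) - 22 ≡ 27. → (12, 27)
double: tangent at (12, 27): λ = (3·12² + 12)/(2·27) ≡ 34/13. 13⁻¹ ≡ 19 (mod 41), so λ ≡ 34·19 ≡ 31.
  x = λ² - 12 - 12 = 961 - 24 ≡ 35; y = λ·(12 - 35) - 27 ≡ 39. → (35, 39)
double: tangent at (35, 39): λ = (3·35² + 12)/(2·39) ≡ 38/37. 37⁻¹ ≡ 10 (mod 41), so λ ≡ 38·10 ≡ 11.
  x = λ² - 35 - 35 = 121 - 70 ≡ 10; y = λ·(35 - 10) - 39 ≡ 31. → (10, 31)
add Q: (10, 31) + (31, 22). λ = (22 - 31)/(31 - 10) ≡ 32/21 mod 41. 21⁻¹ ≡ 2 (mod 41), so λ ≡ 23.
  x = λ² - 10 - 31 = 529 - 41 ≡ 37; y = λ·(10 - 37) - 31 ≡ 4. → (37, 4)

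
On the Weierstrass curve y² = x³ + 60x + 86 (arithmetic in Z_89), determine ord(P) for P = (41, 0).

2

2P: (41, 0) + (41, 0): same x and y₁ ≡ -y₂, so the sum is 𝒪.
2P = 𝒪, so the order is 2.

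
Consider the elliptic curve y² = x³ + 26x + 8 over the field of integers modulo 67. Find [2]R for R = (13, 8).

tangent at (13, 8): λ = (3·13² + 26)/(2·8) ≡ 64/16. 16⁻¹ ≡ 21 (mod 67) since 16·21 = 336 ≡ 1, so λ ≡ 64·21 ≡ 4.
  x = λ² - 13 - 13 = 16 - 26 ≡ 57; y = λ·(13 - 57) - 8 ≡ 17. → (57, 17)

(57, 17)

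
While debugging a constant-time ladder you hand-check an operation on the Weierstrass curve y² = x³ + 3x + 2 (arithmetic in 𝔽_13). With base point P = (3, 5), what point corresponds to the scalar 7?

Double-and-add on 7 = (111)₂. Start with P = (3, 5) for the leading 1-bit.
double: tangent at (3, 5): λ = (3·3² + 3)/(2·5) ≡ 4/10. 10⁻¹ ≡ 4 (mod 13), so λ ≡ 4·4 ≡ 3.
  x = λ² - 3 - 3 = 9 - 6 ≡ 3; y = λ·(3 - 3) - 5 ≡ 8. → (3, 8)
add P: (3, 8) + (3, 5): same x and y₁ ≡ -y₂, so the sum is 𝒪.
double: 𝒪 + 𝒪 = 𝒪 (identity).
add P: 𝒪 + (3, 5) = (3, 5) (identity).

(3, 5)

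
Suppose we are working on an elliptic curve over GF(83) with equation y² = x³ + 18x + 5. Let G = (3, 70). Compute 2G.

tangent at (3, 70): λ = (3·3² + 18)/(2·70) ≡ 45/57. 57⁻¹ ≡ 67 (mod 83), so λ ≡ 45·67 ≡ 27.
  x = λ² - 3 - 3 = 729 - 6 ≡ 59; y = λ·(3 - 59) - 70 ≡ 78. → (59, 78)

(59, 78)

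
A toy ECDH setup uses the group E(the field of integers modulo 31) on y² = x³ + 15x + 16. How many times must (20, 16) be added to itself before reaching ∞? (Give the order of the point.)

2P: tangent at (20, 16): λ = (3·20² + 15)/(2·16) ≡ 6/1. 1⁻¹ ≡ 1 (mod 31), so λ ≡ 6·1 ≡ 6.
  x = λ² - 20 - 20 = 36 - 40 ≡ 27; y = λ·(20 - 27) - 16 ≡ 4. → (27, 4)
3P: (27, 4) + (20, 16). λ = (16 - 4)/(20 - 27) ≡ 12/24 mod 31. 24⁻¹ ≡ 22 (mod 31) since 24·22 = 528 ≡ 1, so λ ≡ 16.
  x = λ² - 27 - 20 = 256 - 47 ≡ 23; y = λ·(27 - 23) - 4 ≡ 29. → (23, 29)
4P: (23, 29) + (20, 16). λ = (16 - 29)/(20 - 23) ≡ 18/28 mod 31. 28⁻¹ ≡ 10 (mod 31), so λ ≡ 25.
  x = λ² - 23 - 20 = 625 - 43 ≡ 24; y = λ·(23 - 24) - 29 ≡ 8. → (24, 8)
5P: (24, 8) + (20, 16). λ = (16 - 8)/(20 - 24) ≡ 8/27 mod 31. 27⁻¹ ≡ 23 (mod 31), so λ ≡ 29.
  x = λ² - 24 - 20 = 841 - 44 ≡ 22; y = λ·(24 - 22) - 8 ≡ 19. → (22, 19)
6P: (22, 19) + (20, 16). λ = (16 - 19)/(20 - 22) ≡ 28/29 mod 31. 29⁻¹ ≡ 15 (mod 31), so λ ≡ 17.
  x = λ² - 22 - 20 = 289 - 42 ≡ 30; y = λ·(22 - 30) - 19 ≡ 0. → (30, 0)
7P: (30, 0) + (20, 16). λ = (16 - 0)/(20 - 30) ≡ 16/21 mod 31. 21⁻¹ ≡ 3 (mod 31), so λ ≡ 17.
  x = λ² - 30 - 20 = 289 - 50 ≡ 22; y = λ·(30 - 22) - 0 ≡ 12. → (22, 12)
8P: (22, 12) + (20, 16). λ = (16 - 12)/(20 - 22) ≡ 4/29 mod 31. 29⁻¹ ≡ 15 (mod 31), so λ ≡ 29.
  x = λ² - 22 - 20 = 841 - 42 ≡ 24; y = λ·(22 - 24) - 12 ≡ 23. → (24, 23)
9P: (24, 23) + (20, 16). λ = (16 - 23)/(20 - 24) ≡ 24/27 mod 31. 27⁻¹ ≡ 23 (mod 31) since 27·23 = 621 ≡ 1, so λ ≡ 25.
  x = λ² - 24 - 20 = 625 - 44 ≡ 23; y = λ·(24 - 23) - 23 ≡ 2. → (23, 2)
10P: (23, 2) + (20, 16). λ = (16 - 2)/(20 - 23) ≡ 14/28 mod 31. 28⁻¹ ≡ 10 (mod 31) since 28·10 = 280 ≡ 1, so λ ≡ 16.
  x = λ² - 23 - 20 = 256 - 43 ≡ 27; y = λ·(23 - 27) - 2 ≡ 27. → (27, 27)
11P: (27, 27) + (20, 16). λ = (16 - 27)/(20 - 27) ≡ 20/24 mod 31. 24⁻¹ ≡ 22 (mod 31), so λ ≡ 6.
  x = λ² - 27 - 20 = 36 - 47 ≡ 20; y = λ·(27 - 20) - 27 ≡ 15. → (20, 15)
12P: (20, 15) + (20, 16): same x and y₁ ≡ -y₂, so the sum is ∞.
12P = ∞, so the order is 12.

12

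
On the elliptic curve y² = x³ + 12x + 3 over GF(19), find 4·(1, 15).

(3, 16)

Write P = (1, 15).
Repeated addition: build up to 4P.
2P: tangent at (1, 15): λ = (3·1² + 12)/(2·15) ≡ 15/11. 11⁻¹ ≡ 7 (mod 19) since 11·7 = 77 ≡ 1, so λ ≡ 15·7 ≡ 10.
  x = λ² - 1 - 1 = 100 - 2 ≡ 3; y = λ·(1 - 3) - 15 ≡ 3. → (3, 3)
3P: (3, 3) + (1, 15). λ = (15 - 3)/(1 - 3) ≡ 12/17 mod 19. 17⁻¹ ≡ 9 (mod 19), so λ ≡ 13.
  x = λ² - 3 - 1 = 169 - 4 ≡ 13; y = λ·(3 - 13) - 3 ≡ 0. → (13, 0)
4P: (13, 0) + (1, 15). λ = (15 - 0)/(1 - 13) ≡ 15/7 mod 19. 7⁻¹ ≡ 11 (mod 19), so λ ≡ 13.
  x = λ² - 13 - 1 = 169 - 14 ≡ 3; y = λ·(13 - 3) - 0 ≡ 16. → (3, 16)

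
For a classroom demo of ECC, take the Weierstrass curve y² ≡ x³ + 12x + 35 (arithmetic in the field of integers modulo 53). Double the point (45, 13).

(7, 12)

tangent at (45, 13): λ = (3·45² + 12)/(2·13) ≡ 45/26. 26⁻¹ ≡ 51 (mod 53) since 26·51 = 1326 ≡ 1, so λ ≡ 45·51 ≡ 16.
  x = λ² - 45 - 45 = 256 - 90 ≡ 7; y = λ·(45 - 7) - 13 ≡ 12. → (7, 12)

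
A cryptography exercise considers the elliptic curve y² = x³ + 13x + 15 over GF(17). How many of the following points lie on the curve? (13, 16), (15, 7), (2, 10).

(13, 16): 16² ≡ 1, rhs ≡ 1 → on.
(15, 7): 7² ≡ 15, rhs ≡ 15 → on.
(2, 10): 10² ≡ 15, rhs ≡ 15 → on.

3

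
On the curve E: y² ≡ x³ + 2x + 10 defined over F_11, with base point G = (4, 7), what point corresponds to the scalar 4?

(2, 0)

Double-and-add on 4 = (100)₂. Start with G = (4, 7) for the leading 1-bit.
double: tangent at (4, 7): λ = (3·4² + 2)/(2·7) ≡ 6/3. 3⁻¹ ≡ 4 (mod 11), so λ ≡ 6·4 ≡ 2.
  x = λ² - 4 - 4 = 4 - 8 ≡ 7; y = λ·(4 - 7) - 7 ≡ 9. → (7, 9)
double: tangent at (7, 9): λ = (3·7² + 2)/(2·9) ≡ 6/7. 7⁻¹ ≡ 8 (mod 11) since 7·8 = 56 ≡ 1, so λ ≡ 6·8 ≡ 4.
  x = λ² - 7 - 7 = 16 - 14 ≡ 2; y = λ·(7 - 2) - 9 ≡ 0. → (2, 0)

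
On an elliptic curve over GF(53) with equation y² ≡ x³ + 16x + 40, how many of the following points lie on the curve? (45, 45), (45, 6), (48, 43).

(45, 45): 45² ≡ 11, rhs ≡ 36 → off.
(45, 6): 6² ≡ 36, rhs ≡ 36 → on.
(48, 43): 43² ≡ 47, rhs ≡ 47 → on.

2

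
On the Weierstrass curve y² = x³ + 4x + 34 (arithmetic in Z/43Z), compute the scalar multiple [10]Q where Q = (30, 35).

Repeated addition: build up to 10Q.
2Q: tangent at (30, 35): λ = (3·30² + 4)/(2·35) ≡ 38/27. 27⁻¹ ≡ 8 (mod 43), so λ ≡ 38·8 ≡ 3.
  x = λ² - 30 - 30 = 9 - 60 ≡ 35; y = λ·(30 - 35) - 35 ≡ 36. → (35, 36)
3Q: (35, 36) + (30, 35). λ = (35 - 36)/(30 - 35) ≡ 42/38 mod 43. 38⁻¹ ≡ 17 (mod 43), so λ ≡ 26.
  x = λ² - 35 - 30 = 676 - 65 ≡ 9; y = λ·(35 - 9) - 36 ≡ 38. → (9, 38)
4Q: (9, 38) + (30, 35). λ = (35 - 38)/(30 - 9) ≡ 40/21 mod 43. 21⁻¹ ≡ 41 (mod 43) since 21·41 = 861 ≡ 1, so λ ≡ 6.
  x = λ² - 9 - 30 = 36 - 39 ≡ 40; y = λ·(9 - 40) - 38 ≡ 34. → (40, 34)
5Q: (40, 34) + (30, 35). λ = (35 - 34)/(30 - 40) ≡ 1/33 mod 43. 33⁻¹ ≡ 30 (mod 43), so λ ≡ 30.
  x = λ² - 40 - 30 = 900 - 70 ≡ 13; y = λ·(40 - 13) - 34 ≡ 2. → (13, 2)
6Q: (13, 2) + (30, 35). λ = (35 - 2)/(30 - 13) ≡ 33/17 mod 43. 17⁻¹ ≡ 38 (mod 43) since 17·38 = 646 ≡ 1, so λ ≡ 7.
  x = λ² - 13 - 30 = 49 - 43 ≡ 6; y = λ·(13 - 6) - 2 ≡ 4. → (6, 4)
7Q: (6, 4) + (30, 35). λ = (35 - 4)/(30 - 6) ≡ 31/24 mod 43. 24⁻¹ ≡ 9 (mod 43), so λ ≡ 21.
  x = λ² - 6 - 30 = 441 - 36 ≡ 18; y = λ·(6 - 18) - 4 ≡ 2. → (18, 2)
8Q: (18, 2) + (30, 35). λ = (35 - 2)/(30 - 18) ≡ 33/12 mod 43. 12⁻¹ ≡ 18 (mod 43) since 12·18 = 216 ≡ 1, so λ ≡ 35.
  x = λ² - 18 - 30 = 1225 - 48 ≡ 16; y = λ·(18 - 16) - 2 ≡ 25. → (16, 25)
9Q: (16, 25) + (30, 35). λ = (35 - 25)/(30 - 16) ≡ 10/14 mod 43. 14⁻¹ ≡ 40 (mod 43), so λ ≡ 13.
  x = λ² - 16 - 30 = 169 - 46 ≡ 37; y = λ·(16 - 37) - 25 ≡ 3. → (37, 3)
10Q: (37, 3) + (30, 35). λ = (35 - 3)/(30 - 37) ≡ 32/36 mod 43. 36⁻¹ ≡ 6 (mod 43) since 36·6 = 216 ≡ 1, so λ ≡ 20.
  x = λ² - 37 - 30 = 400 - 67 ≡ 32; y = λ·(37 - 32) - 3 ≡ 11. → (32, 11)

(32, 11)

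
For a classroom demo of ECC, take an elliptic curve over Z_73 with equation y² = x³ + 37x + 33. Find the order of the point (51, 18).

12

2P: tangent at (51, 18): λ = (3·51² + 37)/(2·18) ≡ 29/36. 36⁻¹ ≡ 71 (mod 73), so λ ≡ 29·71 ≡ 15.
  x = λ² - 51 - 51 = 225 - 102 ≡ 50; y = λ·(51 - 50) - 18 ≡ 70. → (50, 70)
3P: (50, 70) + (51, 18). λ = (18 - 70)/(51 - 50) ≡ 21/1 mod 73. 1⁻¹ ≡ 1 (mod 73) since 1·1 = 1 ≡ 1, so λ ≡ 21.
  x = λ² - 50 - 51 = 441 - 101 ≡ 48; y = λ·(50 - 48) - 70 ≡ 45. → (48, 45)
4P: (48, 45) + (51, 18). λ = (18 - 45)/(51 - 48) ≡ 46/3 mod 73. 3⁻¹ ≡ 49 (mod 73), so λ ≡ 64.
  x = λ² - 48 - 51 = 4096 - 99 ≡ 55; y = λ·(48 - 55) - 45 ≡ 18. → (55, 18)
5P: (55, 18) + (51, 18). λ = (18 - 18)/(51 - 55) ≡ 0/69 mod 73. 69⁻¹ ≡ 18 (mod 73) since 69·18 = 1242 ≡ 1, so λ ≡ 0.
  x = λ² - 55 - 51 = 0 - 106 ≡ 40; y = λ·(55 - 40) - 18 ≡ 55. → (40, 55)
6P: (40, 55) + (51, 18). λ = (18 - 55)/(51 - 40) ≡ 36/11 mod 73. 11⁻¹ ≡ 20 (mod 73) since 11·20 = 220 ≡ 1, so λ ≡ 63.
  x = λ² - 40 - 51 = 3969 - 91 ≡ 9; y = λ·(40 - 9) - 55 ≡ 0. → (9, 0)
7P: (9, 0) + (51, 18). λ = (18 - 0)/(51 - 9) ≡ 18/42 mod 73. 42⁻¹ ≡ 40 (mod 73) since 42·40 = 1680 ≡ 1, so λ ≡ 63.
  x = λ² - 9 - 51 = 3969 - 60 ≡ 40; y = λ·(9 - 40) - 0 ≡ 18. → (40, 18)
8P: (40, 18) + (51, 18). λ = (18 - 18)/(51 - 40) ≡ 0/11 mod 73. 11⁻¹ ≡ 20 (mod 73), so λ ≡ 0.
  x = λ² - 40 - 51 = 0 - 91 ≡ 55; y = λ·(40 - 55) - 18 ≡ 55. → (55, 55)
9P: (55, 55) + (51, 18). λ = (18 - 55)/(51 - 55) ≡ 36/69 mod 73. 69⁻¹ ≡ 18 (mod 73), so λ ≡ 64.
  x = λ² - 55 - 51 = 4096 - 106 ≡ 48; y = λ·(55 - 48) - 55 ≡ 28. → (48, 28)
10P: (48, 28) + (51, 18). λ = (18 - 28)/(51 - 48) ≡ 63/3 mod 73. 3⁻¹ ≡ 49 (mod 73) since 3·49 = 147 ≡ 1, so λ ≡ 21.
  x = λ² - 48 - 51 = 441 - 99 ≡ 50; y = λ·(48 - 50) - 28 ≡ 3. → (50, 3)
11P: (50, 3) + (51, 18). λ = (18 - 3)/(51 - 50) ≡ 15/1 mod 73. 1⁻¹ ≡ 1 (mod 73), so λ ≡ 15.
  x = λ² - 50 - 51 = 225 - 101 ≡ 51; y = λ·(50 - 51) - 3 ≡ 55. → (51, 55)
12P: (51, 55) + (51, 18): same x and y₁ ≡ -y₂, so the sum is 𝒪.
12P = 𝒪, so the order is 12.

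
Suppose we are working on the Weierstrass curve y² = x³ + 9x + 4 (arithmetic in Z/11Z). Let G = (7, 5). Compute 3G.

(3, 6)

Repeated addition: build up to 3G.
2G: tangent at (7, 5): λ = (3·7² + 9)/(2·5) ≡ 2/10. 10⁻¹ ≡ 10 (mod 11), so λ ≡ 2·10 ≡ 9.
  x = λ² - 7 - 7 = 81 - 14 ≡ 1; y = λ·(7 - 1) - 5 ≡ 5. → (1, 5)
3G: (1, 5) + (7, 5). λ = (5 - 5)/(7 - 1) ≡ 0/6 mod 11. 6⁻¹ ≡ 2 (mod 11), so λ ≡ 0.
  x = λ² - 1 - 7 = 0 - 8 ≡ 3; y = λ·(1 - 3) - 5 ≡ 6. → (3, 6)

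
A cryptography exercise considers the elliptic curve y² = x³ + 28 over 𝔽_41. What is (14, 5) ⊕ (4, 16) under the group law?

(14, 5) + (4, 16). λ = (16 - 5)/(4 - 14) ≡ 11/31 mod 41. 31⁻¹ ≡ 4 (mod 41), so λ ≡ 3.
  x = λ² - 14 - 4 = 9 - 18 ≡ 32; y = λ·(14 - 32) - 5 ≡ 23. → (32, 23)

(32, 23)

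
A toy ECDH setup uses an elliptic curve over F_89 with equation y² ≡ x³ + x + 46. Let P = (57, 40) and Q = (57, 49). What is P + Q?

O

The two points share x = 57 and their y-coordinates satisfy 40 + 49 ≡ 0 (mod 89), so they are inverses. Their sum is O.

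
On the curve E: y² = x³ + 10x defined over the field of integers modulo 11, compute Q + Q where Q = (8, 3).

tangent at (8, 3): λ = (3·8² + 10)/(2·3) ≡ 4/6. 6⁻¹ ≡ 2 (mod 11), so λ ≡ 4·2 ≡ 8.
  x = λ² - 8 - 8 = 64 - 16 ≡ 4; y = λ·(8 - 4) - 3 ≡ 7. → (4, 7)

(4, 7)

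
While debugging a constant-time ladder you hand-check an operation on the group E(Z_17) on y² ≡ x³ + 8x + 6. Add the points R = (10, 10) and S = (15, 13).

(8, 15)

(10, 10) + (15, 13). λ = (13 - 10)/(15 - 10) ≡ 3/5 mod 17. 5⁻¹ ≡ 7 (mod 17), so λ ≡ 4.
  x = λ² - 10 - 15 = 16 - 25 ≡ 8; y = λ·(10 - 8) - 10 ≡ 15. → (8, 15)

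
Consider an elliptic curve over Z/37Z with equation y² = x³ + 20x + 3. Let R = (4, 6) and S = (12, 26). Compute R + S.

(18, 33)

(4, 6) + (12, 26). λ = (26 - 6)/(12 - 4) ≡ 20/8 mod 37. 8⁻¹ ≡ 14 (mod 37), so λ ≡ 21.
  x = λ² - 4 - 12 = 441 - 16 ≡ 18; y = λ·(4 - 18) - 6 ≡ 33. → (18, 33)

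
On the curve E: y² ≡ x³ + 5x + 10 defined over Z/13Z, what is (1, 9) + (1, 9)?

tangent at (1, 9): λ = (3·1² + 5)/(2·9) ≡ 8/5. 5⁻¹ ≡ 8 (mod 13), so λ ≡ 8·8 ≡ 12.
  x = λ² - 1 - 1 = 144 - 2 ≡ 12; y = λ·(1 - 12) - 9 ≡ 2. → (12, 2)

(12, 2)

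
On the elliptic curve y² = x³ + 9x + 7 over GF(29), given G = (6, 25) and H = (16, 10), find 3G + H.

First 3G:
Repeated addition: build up to 3G.
2G: tangent at (6, 25): λ = (3·6² + 9)/(2·25) ≡ 1/21. 21⁻¹ ≡ 18 (mod 29), so λ ≡ 1·18 ≡ 18.
  x = λ² - 6 - 6 = 324 - 12 ≡ 22; y = λ·(6 - 22) - 25 ≡ 6. → (22, 6)
3G: (22, 6) + (6, 25). λ = (25 - 6)/(6 - 22) ≡ 19/13 mod 29. 13⁻¹ ≡ 9 (mod 29), so λ ≡ 26.
  x = λ² - 22 - 6 = 676 - 28 ≡ 10; y = λ·(22 - 10) - 6 ≡ 16. → (10, 16)
3G = (10, 16).
Finally 3G + H:
(10, 16) + (16, 10). λ = (10 - 16)/(16 - 10) ≡ 23/6 mod 29. 6⁻¹ ≡ 5 (mod 29) since 6·5 = 30 ≡ 1, so λ ≡ 28.
  x = λ² - 10 - 16 = 784 - 26 ≡ 4; y = λ·(10 - 4) - 16 ≡ 7. → (4, 7)

(4, 7)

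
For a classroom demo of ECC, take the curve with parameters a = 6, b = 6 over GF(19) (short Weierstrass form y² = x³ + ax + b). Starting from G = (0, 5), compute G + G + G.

Repeated addition: build up to 3G.
2G: tangent at (0, 5): λ = (3·0² + 6)/(2·5) ≡ 6/10. 10⁻¹ ≡ 2 (mod 19) since 10·2 = 20 ≡ 1, so λ ≡ 6·2 ≡ 12.
  x = λ² - 0 - 0 = 144 - 0 ≡ 11; y = λ·(0 - 11) - 5 ≡ 15. → (11, 15)
3G: (11, 15) + (0, 5). λ = (5 - 15)/(0 - 11) ≡ 9/8 mod 19. 8⁻¹ ≡ 12 (mod 19) since 8·12 = 96 ≡ 1, so λ ≡ 13.
  x = λ² - 11 - 0 = 169 - 11 ≡ 6; y = λ·(11 - 6) - 15 ≡ 12. → (6, 12)

(6, 12)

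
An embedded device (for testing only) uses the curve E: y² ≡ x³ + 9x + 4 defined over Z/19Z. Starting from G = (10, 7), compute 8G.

Repeated addition: build up to 8G.
2G: tangent at (10, 7): λ = (3·10² + 9)/(2·7) ≡ 5/14. 14⁻¹ ≡ 15 (mod 19) since 14·15 = 210 ≡ 1, so λ ≡ 5·15 ≡ 18.
  x = λ² - 10 - 10 = 324 - 20 ≡ 0; y = λ·(10 - 0) - 7 ≡ 2. → (0, 2)
3G: (0, 2) + (10, 7). λ = (7 - 2)/(10 - 0) ≡ 5/10 mod 19. 10⁻¹ ≡ 2 (mod 19), so λ ≡ 10.
  x = λ² - 0 - 10 = 100 - 10 ≡ 14; y = λ·(0 - 14) - 2 ≡ 10. → (14, 10)
4G: (14, 10) + (10, 7). λ = (7 - 10)/(10 - 14) ≡ 16/15 mod 19. 15⁻¹ ≡ 14 (mod 19), so λ ≡ 15.
  x = λ² - 14 - 10 = 225 - 24 ≡ 11; y = λ·(14 - 11) - 10 ≡ 16. → (11, 16)
5G: (11, 16) + (10, 7). λ = (7 - 16)/(10 - 11) ≡ 10/18 mod 19. 18⁻¹ ≡ 18 (mod 19), so λ ≡ 9.
  x = λ² - 11 - 10 = 81 - 21 ≡ 3; y = λ·(11 - 3) - 16 ≡ 18. → (3, 18)
6G: (3, 18) + (10, 7). λ = (7 - 18)/(10 - 3) ≡ 8/7 mod 19. 7⁻¹ ≡ 11 (mod 19), so λ ≡ 12.
  x = λ² - 3 - 10 = 144 - 13 ≡ 17; y = λ·(3 - 17) - 18 ≡ 4. → (17, 4)
7G: (17, 4) + (10, 7). λ = (7 - 4)/(10 - 17) ≡ 3/12 mod 19. 12⁻¹ ≡ 8 (mod 19), so λ ≡ 5.
  x = λ² - 17 - 10 = 25 - 27 ≡ 17; y = λ·(17 - 17) - 4 ≡ 15. → (17, 15)
8G: (17, 15) + (10, 7). λ = (7 - 15)/(10 - 17) ≡ 11/12 mod 19. 12⁻¹ ≡ 8 (mod 19), so λ ≡ 12.
  x = λ² - 17 - 10 = 144 - 27 ≡ 3; y = λ·(17 - 3) - 15 ≡ 1. → (3, 1)

(3, 1)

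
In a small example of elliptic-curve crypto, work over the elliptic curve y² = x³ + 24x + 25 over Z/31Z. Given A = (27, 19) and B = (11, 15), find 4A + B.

(22, 14)

First 4A:
Repeated addition: build up to 4A.
2A: tangent at (27, 19): λ = (3·27² + 24)/(2·19) ≡ 10/7. 7⁻¹ ≡ 9 (mod 31), so λ ≡ 10·9 ≡ 28.
  x = λ² - 27 - 27 = 784 - 54 ≡ 17; y = λ·(27 - 17) - 19 ≡ 13. → (17, 13)
3A: (17, 13) + (27, 19). λ = (19 - 13)/(27 - 17) ≡ 6/10 mod 31. 10⁻¹ ≡ 28 (mod 31) since 10·28 = 280 ≡ 1, so λ ≡ 13.
  x = λ² - 17 - 27 = 169 - 44 ≡ 1; y = λ·(17 - 1) - 13 ≡ 9. → (1, 9)
4A: (1, 9) + (27, 19). λ = (19 - 9)/(27 - 1) ≡ 10/26 mod 31. 26⁻¹ ≡ 6 (mod 31) since 26·6 = 156 ≡ 1, so λ ≡ 29.
  x = λ² - 1 - 27 = 841 - 28 ≡ 7; y = λ·(1 - 7) - 9 ≡ 3. → (7, 3)
4A = (7, 3).
Finally 4A + B:
(7, 3) + (11, 15). λ = (15 - 3)/(11 - 7) ≡ 12/4 mod 31. 4⁻¹ ≡ 8 (mod 31), so λ ≡ 3.
  x = λ² - 7 - 11 = 9 - 18 ≡ 22; y = λ·(7 - 22) - 3 ≡ 14. → (22, 14)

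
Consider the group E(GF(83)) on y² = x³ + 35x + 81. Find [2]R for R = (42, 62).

(69, 1)

tangent at (42, 62): λ = (3·42² + 35)/(2·62) ≡ 15/41. 41⁻¹ ≡ 81 (mod 83) since 41·81 = 3321 ≡ 1, so λ ≡ 15·81 ≡ 53.
  x = λ² - 42 - 42 = 2809 - 84 ≡ 69; y = λ·(42 - 69) - 62 ≡ 1. → (69, 1)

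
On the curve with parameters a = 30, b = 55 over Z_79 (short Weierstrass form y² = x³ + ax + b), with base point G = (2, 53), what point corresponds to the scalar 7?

(26, 77)

Double-and-add on 7 = (111)₂. Start with G = (2, 53) for the leading 1-bit.
double: tangent at (2, 53): λ = (3·2² + 30)/(2·53) ≡ 42/27. 27⁻¹ ≡ 41 (mod 79), so λ ≡ 42·41 ≡ 63.
  x = λ² - 2 - 2 = 3969 - 4 ≡ 15; y = λ·(2 - 15) - 53 ≡ 76. → (15, 76)
add G: (15, 76) + (2, 53). λ = (53 - 76)/(2 - 15) ≡ 56/66 mod 79. 66⁻¹ ≡ 6 (mod 79), so λ ≡ 20.
  x = λ² - 15 - 2 = 400 - 17 ≡ 67; y = λ·(15 - 67) - 76 ≡ 69. → (67, 69)
double: tangent at (67, 69): λ = (3·67² + 30)/(2·69) ≡ 67/59. 59⁻¹ ≡ 75 (mod 79), so λ ≡ 67·75 ≡ 48.
  x = λ² - 67 - 67 = 2304 - 134 ≡ 37; y = λ·(67 - 37) - 69 ≡ 28. → (37, 28)
add G: (37, 28) + (2, 53). λ = (53 - 28)/(2 - 37) ≡ 25/44 mod 79. 44⁻¹ ≡ 9 (mod 79), so λ ≡ 67.
  x = λ² - 37 - 2 = 4489 - 39 ≡ 26; y = λ·(37 - 26) - 28 ≡ 77. → (26, 77)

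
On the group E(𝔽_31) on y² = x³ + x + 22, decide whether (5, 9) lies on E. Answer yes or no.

no

y² = 9² ≡ 19; x³ + 1x + 22 = 152 ≡ 28 (mod 31). 19 ≠ 28.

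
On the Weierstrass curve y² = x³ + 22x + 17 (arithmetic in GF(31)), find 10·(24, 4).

(2, 10)

Write P = (24, 4).
Repeated addition: build up to 10P.
2P: tangent at (24, 4): λ = (3·24² + 22)/(2·4) ≡ 14/8. 8⁻¹ ≡ 4 (mod 31) since 8·4 = 32 ≡ 1, so λ ≡ 14·4 ≡ 25.
  x = λ² - 24 - 24 = 625 - 48 ≡ 19; y = λ·(24 - 19) - 4 ≡ 28. → (19, 28)
3P: (19, 28) + (24, 4). λ = (4 - 28)/(24 - 19) ≡ 7/5 mod 31. 5⁻¹ ≡ 25 (mod 31), so λ ≡ 20.
  x = λ² - 19 - 24 = 400 - 43 ≡ 16; y = λ·(19 - 16) - 28 ≡ 1. → (16, 1)
4P: (16, 1) + (24, 4). λ = (4 - 1)/(24 - 16) ≡ 3/8 mod 31. 8⁻¹ ≡ 4 (mod 31), so λ ≡ 12.
  x = λ² - 16 - 24 = 144 - 40 ≡ 11; y = λ·(16 - 11) - 1 ≡ 28. → (11, 28)
5P: (11, 28) + (24, 4). λ = (4 - 28)/(24 - 11) ≡ 7/13 mod 31. 13⁻¹ ≡ 12 (mod 31), so λ ≡ 22.
  x = λ² - 11 - 24 = 484 - 35 ≡ 15; y = λ·(11 - 15) - 28 ≡ 8. → (15, 8)
6P: (15, 8) + (24, 4). λ = (4 - 8)/(24 - 15) ≡ 27/9 mod 31. 9⁻¹ ≡ 7 (mod 31), so λ ≡ 3.
  x = λ² - 15 - 24 = 9 - 39 ≡ 1; y = λ·(15 - 1) - 8 ≡ 3. → (1, 3)
7P: (1, 3) + (24, 4). λ = (4 - 3)/(24 - 1) ≡ 1/23 mod 31. 23⁻¹ ≡ 27 (mod 31), so λ ≡ 27.
  x = λ² - 1 - 24 = 729 - 25 ≡ 22; y = λ·(1 - 22) - 3 ≡ 19. → (22, 19)
8P: (22, 19) + (24, 4). λ = (4 - 19)/(24 - 22) ≡ 16/2 mod 31. 2⁻¹ ≡ 16 (mod 31), so λ ≡ 8.
  x = λ² - 22 - 24 = 64 - 46 ≡ 18; y = λ·(22 - 18) - 19 ≡ 13. → (18, 13)
9P: (18, 13) + (24, 4). λ = (4 - 13)/(24 - 18) ≡ 22/6 mod 31. 6⁻¹ ≡ 26 (mod 31), so λ ≡ 14.
  x = λ² - 18 - 24 = 196 - 42 ≡ 30; y = λ·(18 - 30) - 13 ≡ 5. → (30, 5)
10P: (30, 5) + (24, 4). λ = (4 - 5)/(24 - 30) ≡ 30/25 mod 31. 25⁻¹ ≡ 5 (mod 31), so λ ≡ 26.
  x = λ² - 30 - 24 = 676 - 54 ≡ 2; y = λ·(30 - 2) - 5 ≡ 10. → (2, 10)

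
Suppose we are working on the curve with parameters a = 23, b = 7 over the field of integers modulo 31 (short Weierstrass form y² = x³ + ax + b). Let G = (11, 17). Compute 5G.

Repeated addition: build up to 5G.
2G: tangent at (11, 17): λ = (3·11² + 23)/(2·17) ≡ 14/3. 3⁻¹ ≡ 21 (mod 31), so λ ≡ 14·21 ≡ 15.
  x = λ² - 11 - 11 = 225 - 22 ≡ 17; y = λ·(11 - 17) - 17 ≡ 17. → (17, 17)
3G: (17, 17) + (11, 17). λ = (17 - 17)/(11 - 17) ≡ 0/25 mod 31. 25⁻¹ ≡ 5 (mod 31) since 25·5 = 125 ≡ 1, so λ ≡ 0.
  x = λ² - 17 - 11 = 0 - 28 ≡ 3; y = λ·(17 - 3) - 17 ≡ 14. → (3, 14)
4G: (3, 14) + (11, 17). λ = (17 - 14)/(11 - 3) ≡ 3/8 mod 31. 8⁻¹ ≡ 4 (mod 31), so λ ≡ 12.
  x = λ² - 3 - 11 = 144 - 14 ≡ 6; y = λ·(3 - 6) - 14 ≡ 12. → (6, 12)
5G: (6, 12) + (11, 17). λ = (17 - 12)/(11 - 6) ≡ 5/5 mod 31. 5⁻¹ ≡ 25 (mod 31), so λ ≡ 1.
  x = λ² - 6 - 11 = 1 - 17 ≡ 15; y = λ·(6 - 15) - 12 ≡ 10. → (15, 10)

(15, 10)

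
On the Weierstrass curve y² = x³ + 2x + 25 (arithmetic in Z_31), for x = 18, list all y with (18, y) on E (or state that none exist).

x³ + 2x + 25 = 5893 ≡ 3 (mod 31).
3 is a non-residue mod 31; no y exists.

none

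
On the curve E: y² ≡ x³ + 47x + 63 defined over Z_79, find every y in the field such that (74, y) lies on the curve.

16, 63

x³ + 47x + 63 = 408765 ≡ 19 (mod 79).
Square roots of 19 mod 79: 16 and 63 (since 16² = 256 ≡ 19).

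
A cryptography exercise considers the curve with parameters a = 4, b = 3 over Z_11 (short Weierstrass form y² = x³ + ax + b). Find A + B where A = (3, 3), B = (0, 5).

(6, 10)

(3, 3) + (0, 5). λ = (5 - 3)/(0 - 3) ≡ 2/8 mod 11. 8⁻¹ ≡ 7 (mod 11), so λ ≡ 3.
  x = λ² - 3 - 0 = 9 - 3 ≡ 6; y = λ·(3 - 6) - 3 ≡ 10. → (6, 10)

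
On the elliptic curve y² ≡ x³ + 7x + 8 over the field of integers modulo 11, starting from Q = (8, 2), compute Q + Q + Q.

Repeated addition: build up to 3Q.
2Q: tangent at (8, 2): λ = (3·8² + 7)/(2·2) ≡ 1/4. 4⁻¹ ≡ 3 (mod 11) since 4·3 = 12 ≡ 1, so λ ≡ 1·3 ≡ 3.
  x = λ² - 8 - 8 = 9 - 16 ≡ 4; y = λ·(8 - 4) - 2 ≡ 10. → (4, 10)
3Q: (4, 10) + (8, 2). λ = (2 - 10)/(8 - 4) ≡ 3/4 mod 11. 4⁻¹ ≡ 3 (mod 11) since 4·3 = 12 ≡ 1, so λ ≡ 9.
  x = λ² - 4 - 8 = 81 - 12 ≡ 3; y = λ·(4 - 3) - 10 ≡ 10. → (3, 10)

(3, 10)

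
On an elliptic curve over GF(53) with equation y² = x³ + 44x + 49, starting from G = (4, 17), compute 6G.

Repeated addition: build up to 6G.
2G: tangent at (4, 17): λ = (3·4² + 44)/(2·17) ≡ 39/34. 34⁻¹ ≡ 39 (mod 53), so λ ≡ 39·39 ≡ 37.
  x = λ² - 4 - 4 = 1369 - 8 ≡ 36; y = λ·(4 - 36) - 17 ≡ 18. → (36, 18)
3G: (36, 18) + (4, 17). λ = (17 - 18)/(4 - 36) ≡ 52/21 mod 53. 21⁻¹ ≡ 48 (mod 53), so λ ≡ 5.
  x = λ² - 36 - 4 = 25 - 40 ≡ 38; y = λ·(36 - 38) - 18 ≡ 25. → (38, 25)
4G: (38, 25) + (4, 17). λ = (17 - 25)/(4 - 38) ≡ 45/19 mod 53. 19⁻¹ ≡ 14 (mod 53) since 19·14 = 266 ≡ 1, so λ ≡ 47.
  x = λ² - 38 - 4 = 2209 - 42 ≡ 47; y = λ·(38 - 47) - 25 ≡ 29. → (47, 29)
5G: (47, 29) + (4, 17). λ = (17 - 29)/(4 - 47) ≡ 41/10 mod 53. 10⁻¹ ≡ 16 (mod 53), so λ ≡ 20.
  x = λ² - 47 - 4 = 400 - 51 ≡ 31; y = λ·(47 - 31) - 29 ≡ 26. → (31, 26)
6G: (31, 26) + (4, 17). λ = (17 - 26)/(4 - 31) ≡ 44/26 mod 53. 26⁻¹ ≡ 51 (mod 53) since 26·51 = 1326 ≡ 1, so λ ≡ 18.
  x = λ² - 31 - 4 = 324 - 35 ≡ 24; y = λ·(31 - 24) - 26 ≡ 47. → (24, 47)

(24, 47)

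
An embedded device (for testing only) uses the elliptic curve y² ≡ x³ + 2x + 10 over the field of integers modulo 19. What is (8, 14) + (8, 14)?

(10, 2)

tangent at (8, 14): λ = (3·8² + 2)/(2·14) ≡ 4/9. 9⁻¹ ≡ 17 (mod 19), so λ ≡ 4·17 ≡ 11.
  x = λ² - 8 - 8 = 121 - 16 ≡ 10; y = λ·(8 - 10) - 14 ≡ 2. → (10, 2)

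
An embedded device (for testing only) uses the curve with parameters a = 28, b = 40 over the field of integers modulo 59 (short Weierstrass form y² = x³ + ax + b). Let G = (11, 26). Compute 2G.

tangent at (11, 26): λ = (3·11² + 28)/(2·26) ≡ 37/52. 52⁻¹ ≡ 42 (mod 59), so λ ≡ 37·42 ≡ 20.
  x = λ² - 11 - 11 = 400 - 22 ≡ 24; y = λ·(11 - 24) - 26 ≡ 9. → (24, 9)

(24, 9)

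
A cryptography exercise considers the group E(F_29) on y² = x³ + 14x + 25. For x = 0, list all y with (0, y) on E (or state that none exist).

x³ + 14x + 25 = 25 ≡ 25 (mod 29).
Square roots of 25 mod 29: 5 and 24 (since 5² = 25 ≡ 25).

5, 24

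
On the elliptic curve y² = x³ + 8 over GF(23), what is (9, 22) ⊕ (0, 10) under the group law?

(9, 22) + (0, 10). λ = (10 - 22)/(0 - 9) ≡ 11/14 mod 23. 14⁻¹ ≡ 5 (mod 23), so λ ≡ 9.
  x = λ² - 9 - 0 = 81 - 9 ≡ 3; y = λ·(9 - 3) - 22 ≡ 9. → (3, 9)

(3, 9)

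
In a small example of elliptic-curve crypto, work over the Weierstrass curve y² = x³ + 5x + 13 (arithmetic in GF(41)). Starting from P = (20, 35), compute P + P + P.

Repeated addition: build up to 3P.
2P: tangent at (20, 35): λ = (3·20² + 5)/(2·35) ≡ 16/29. 29⁻¹ ≡ 17 (mod 41) since 29·17 = 493 ≡ 1, so λ ≡ 16·17 ≡ 26.
  x = λ² - 20 - 20 = 676 - 40 ≡ 21; y = λ·(20 - 21) - 35 ≡ 21. → (21, 21)
3P: (21, 21) + (20, 35). λ = (35 - 21)/(20 - 21) ≡ 14/40 mod 41. 40⁻¹ ≡ 40 (mod 41), so λ ≡ 27.
  x = λ² - 21 - 20 = 729 - 41 ≡ 32; y = λ·(21 - 32) - 21 ≡ 10. → (32, 10)

(32, 10)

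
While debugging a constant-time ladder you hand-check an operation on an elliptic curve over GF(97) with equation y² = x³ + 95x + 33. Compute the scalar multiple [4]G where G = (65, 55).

Repeated addition: build up to 4G.
2G: tangent at (65, 55): λ = (3·65² + 95)/(2·55) ≡ 63/13. 13⁻¹ ≡ 15 (mod 97) since 13·15 = 195 ≡ 1, so λ ≡ 63·15 ≡ 72.
  x = λ² - 65 - 65 = 5184 - 130 ≡ 10; y = λ·(65 - 10) - 55 ≡ 25. → (10, 25)
3G: (10, 25) + (65, 55). λ = (55 - 25)/(65 - 10) ≡ 30/55 mod 97. 55⁻¹ ≡ 30 (mod 97), so λ ≡ 27.
  x = λ² - 10 - 65 = 729 - 75 ≡ 72; y = λ·(10 - 72) - 25 ≡ 47. → (72, 47)
4G: (72, 47) + (65, 55). λ = (55 - 47)/(65 - 72) ≡ 8/90 mod 97. 90⁻¹ ≡ 83 (mod 97), so λ ≡ 82.
  x = λ² - 72 - 65 = 6724 - 137 ≡ 88; y = λ·(72 - 88) - 47 ≡ 96. → (88, 96)

(88, 96)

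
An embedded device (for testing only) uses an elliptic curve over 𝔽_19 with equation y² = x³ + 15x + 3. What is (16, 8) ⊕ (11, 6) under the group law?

(16, 8) + (11, 6). λ = (6 - 8)/(11 - 16) ≡ 17/14 mod 19. 14⁻¹ ≡ 15 (mod 19) since 14·15 = 210 ≡ 1, so λ ≡ 8.
  x = λ² - 16 - 11 = 64 - 27 ≡ 18; y = λ·(16 - 18) - 8 ≡ 14. → (18, 14)

(18, 14)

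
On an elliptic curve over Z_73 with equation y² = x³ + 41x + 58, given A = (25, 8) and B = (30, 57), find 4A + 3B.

(14, 23)

First 4A:
Repeated addition: build up to 4A.
2A: tangent at (25, 8): λ = (3·25² + 41)/(2·8) ≡ 18/16. 16⁻¹ ≡ 32 (mod 73), so λ ≡ 18·32 ≡ 65.
  x = λ² - 25 - 25 = 4225 - 50 ≡ 14; y = λ·(25 - 14) - 8 ≡ 50. → (14, 50)
3A: (14, 50) + (25, 8). λ = (8 - 50)/(25 - 14) ≡ 31/11 mod 73. 11⁻¹ ≡ 20 (mod 73) since 11·20 = 220 ≡ 1, so λ ≡ 36.
  x = λ² - 14 - 25 = 1296 - 39 ≡ 16; y = λ·(14 - 16) - 50 ≡ 24. → (16, 24)
4A: (16, 24) + (25, 8). λ = (8 - 24)/(25 - 16) ≡ 57/9 mod 73. 9⁻¹ ≡ 65 (mod 73), so λ ≡ 55.
  x = λ² - 16 - 25 = 3025 - 41 ≡ 64; y = λ·(16 - 64) - 24 ≡ 37. → (64, 37)
4A = (64, 37).
Next 3B:
Repeated addition: build up to 3B.
2B: tangent at (30, 57): λ = (3·30² + 41)/(2·57) ≡ 40/41. 41⁻¹ ≡ 57 (mod 73), so λ ≡ 40·57 ≡ 17.
  x = λ² - 30 - 30 = 289 - 60 ≡ 10; y = λ·(30 - 10) - 57 ≡ 64. → (10, 64)
3B: (10, 64) + (30, 57). λ = (57 - 64)/(30 - 10) ≡ 66/20 mod 73. 20⁻¹ ≡ 11 (mod 73) since 20·11 = 220 ≡ 1, so λ ≡ 69.
  x = λ² - 10 - 30 = 4761 - 40 ≡ 49; y = λ·(10 - 49) - 64 ≡ 19. → (49, 19)
3B = (49, 19).
Finally 4A + 3B:
(64, 37) + (49, 19). λ = (19 - 37)/(49 - 64) ≡ 55/58 mod 73. 58⁻¹ ≡ 34 (mod 73) since 58·34 = 1972 ≡ 1, so λ ≡ 45.
  x = λ² - 64 - 49 = 2025 - 113 ≡ 14; y = λ·(64 - 14) - 37 ≡ 23. → (14, 23)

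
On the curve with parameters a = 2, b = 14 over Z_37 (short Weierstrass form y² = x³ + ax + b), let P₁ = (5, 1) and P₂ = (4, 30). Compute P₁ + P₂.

(5, 1) + (4, 30). λ = (30 - 1)/(4 - 5) ≡ 29/36 mod 37. 36⁻¹ ≡ 36 (mod 37), so λ ≡ 8.
  x = λ² - 5 - 4 = 64 - 9 ≡ 18; y = λ·(5 - 18) - 1 ≡ 6. → (18, 6)

(18, 6)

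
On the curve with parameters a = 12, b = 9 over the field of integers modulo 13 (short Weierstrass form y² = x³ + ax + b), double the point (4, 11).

(9, 12)

tangent at (4, 11): λ = (3·4² + 12)/(2·11) ≡ 8/9. 9⁻¹ ≡ 3 (mod 13) since 9·3 = 27 ≡ 1, so λ ≡ 8·3 ≡ 11.
  x = λ² - 4 - 4 = 121 - 8 ≡ 9; y = λ·(4 - 9) - 11 ≡ 12. → (9, 12)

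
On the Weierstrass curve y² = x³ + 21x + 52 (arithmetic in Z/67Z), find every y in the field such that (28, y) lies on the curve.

none

x³ + 21x + 52 = 22592 ≡ 13 (mod 67).
13 is a non-residue mod 67; no y exists.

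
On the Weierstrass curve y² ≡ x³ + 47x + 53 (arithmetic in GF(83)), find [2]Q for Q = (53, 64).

tangent at (53, 64): λ = (3·53² + 47)/(2·64) ≡ 8/45. 45⁻¹ ≡ 24 (mod 83), so λ ≡ 8·24 ≡ 26.
  x = λ² - 53 - 53 = 676 - 106 ≡ 72; y = λ·(53 - 72) - 64 ≡ 23. → (72, 23)

(72, 23)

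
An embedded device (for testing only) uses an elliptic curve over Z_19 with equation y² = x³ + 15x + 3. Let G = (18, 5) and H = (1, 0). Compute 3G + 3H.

First 3G:
Repeated addition: build up to 3G.
2G: tangent at (18, 5): λ = (3·18² + 15)/(2·5) ≡ 18/10. 10⁻¹ ≡ 2 (mod 19) since 10·2 = 20 ≡ 1, so λ ≡ 18·2 ≡ 17.
  x = λ² - 18 - 18 = 289 - 36 ≡ 6; y = λ·(18 - 6) - 5 ≡ 9. → (6, 9)
3G: (6, 9) + (18, 5). λ = (5 - 9)/(18 - 6) ≡ 15/12 mod 19. 12⁻¹ ≡ 8 (mod 19), so λ ≡ 6.
  x = λ² - 6 - 18 = 36 - 24 ≡ 12; y = λ·(6 - 12) - 9 ≡ 12. → (12, 12)
3G = (12, 12).
Next 3H:
Repeated addition: build up to 3H.
2H: (1, 0) + (1, 0): same x and y₁ ≡ -y₂, so the sum is O.
3H: O + (1, 0) = (1, 0) (identity).
3H = (1, 0).
Finally 3G + 3H:
(12, 12) + (1, 0). λ = (0 - 12)/(1 - 12) ≡ 7/8 mod 19. 8⁻¹ ≡ 12 (mod 19), so λ ≡ 8.
  x = λ² - 12 - 1 = 64 - 13 ≡ 13; y = λ·(12 - 13) - 12 ≡ 18. → (13, 18)

(13, 18)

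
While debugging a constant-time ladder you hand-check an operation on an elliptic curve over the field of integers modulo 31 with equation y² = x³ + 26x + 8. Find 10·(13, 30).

Write G = (13, 30).
Double-and-add on 10 = (1010)₂. Start with G = (13, 30) for the leading 1-bit.
double: tangent at (13, 30): λ = (3·13² + 26)/(2·30) ≡ 6/29. 29⁻¹ ≡ 15 (mod 31), so λ ≡ 6·15 ≡ 28.
  x = λ² - 13 - 13 = 784 - 26 ≡ 14; y = λ·(13 - 14) - 30 ≡ 4. → (14, 4)
double: tangent at (14, 4): λ = (3·14² + 26)/(2·4) ≡ 25/8. 8⁻¹ ≡ 4 (mod 31), so λ ≡ 25·4 ≡ 7.
  x = λ² - 14 - 14 = 49 - 28 ≡ 21; y = λ·(14 - 21) - 4 ≡ 9. → (21, 9)
add G: (21, 9) + (13, 30). λ = (30 - 9)/(13 - 21) ≡ 21/23 mod 31. 23⁻¹ ≡ 27 (mod 31) since 23·27 = 621 ≡ 1, so λ ≡ 9.
  x = λ² - 21 - 13 = 81 - 34 ≡ 16; y = λ·(21 - 16) - 9 ≡ 5. → (16, 5)
double: tangent at (16, 5): λ = (3·16² + 26)/(2·5) ≡ 19/10. 10⁻¹ ≡ 28 (mod 31), so λ ≡ 19·28 ≡ 5.
  x = λ² - 16 - 16 = 25 - 32 ≡ 24; y = λ·(16 - 24) - 5 ≡ 17. → (24, 17)

(24, 17)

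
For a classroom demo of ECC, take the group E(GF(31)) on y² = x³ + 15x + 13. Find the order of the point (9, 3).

2P: tangent at (9, 3): λ = (3·9² + 15)/(2·3) ≡ 10/6. 6⁻¹ ≡ 26 (mod 31), so λ ≡ 10·26 ≡ 12.
  x = λ² - 9 - 9 = 144 - 18 ≡ 2; y = λ·(9 - 2) - 3 ≡ 19. → (2, 19)
3P: (2, 19) + (9, 3). λ = (3 - 19)/(9 - 2) ≡ 15/7 mod 31. 7⁻¹ ≡ 9 (mod 31) since 7·9 = 63 ≡ 1, so λ ≡ 11.
  x = λ² - 2 - 9 = 121 - 11 ≡ 17; y = λ·(2 - 17) - 19 ≡ 2. → (17, 2)
4P: (17, 2) + (9, 3). λ = (3 - 2)/(9 - 17) ≡ 1/23 mod 31. 23⁻¹ ≡ 27 (mod 31) since 23·27 = 621 ≡ 1, so λ ≡ 27.
  x = λ² - 17 - 9 = 729 - 26 ≡ 21; y = λ·(17 - 21) - 2 ≡ 14. → (21, 14)
5P: (21, 14) + (9, 3). λ = (3 - 14)/(9 - 21) ≡ 20/19 mod 31. 19⁻¹ ≡ 18 (mod 31), so λ ≡ 19.
  x = λ² - 21 - 9 = 361 - 30 ≡ 21; y = λ·(21 - 21) - 14 ≡ 17. → (21, 17)
6P: (21, 17) + (9, 3). λ = (3 - 17)/(9 - 21) ≡ 17/19 mod 31. 19⁻¹ ≡ 18 (mod 31) since 19·18 = 342 ≡ 1, so λ ≡ 27.
  x = λ² - 21 - 9 = 729 - 30 ≡ 17; y = λ·(21 - 17) - 17 ≡ 29. → (17, 29)
7P: (17, 29) + (9, 3). λ = (3 - 29)/(9 - 17) ≡ 5/23 mod 31. 23⁻¹ ≡ 27 (mod 31), so λ ≡ 11.
  x = λ² - 17 - 9 = 121 - 26 ≡ 2; y = λ·(17 - 2) - 29 ≡ 12. → (2, 12)
8P: (2, 12) + (9, 3). λ = (3 - 12)/(9 - 2) ≡ 22/7 mod 31. 7⁻¹ ≡ 9 (mod 31), so λ ≡ 12.
  x = λ² - 2 - 9 = 144 - 11 ≡ 9; y = λ·(2 - 9) - 12 ≡ 28. → (9, 28)
9P: (9, 28) + (9, 3): same x and y₁ ≡ -y₂, so the sum is 𝒪.
9P = 𝒪, so the order is 9.

9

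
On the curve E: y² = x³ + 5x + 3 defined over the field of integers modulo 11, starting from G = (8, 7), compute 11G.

Double-and-add on 11 = (1011)₂. Start with G = (8, 7) for the leading 1-bit.
double: tangent at (8, 7): λ = (3·8² + 5)/(2·7) ≡ 10/3. 3⁻¹ ≡ 4 (mod 11), so λ ≡ 10·4 ≡ 7.
  x = λ² - 8 - 8 = 49 - 16 ≡ 0; y = λ·(8 - 0) - 7 ≡ 5. → (0, 5)
double: tangent at (0, 5): λ = (3·0² + 5)/(2·5) ≡ 5/10. 10⁻¹ ≡ 10 (mod 11), so λ ≡ 5·10 ≡ 6.
  x = λ² - 0 - 0 = 36 - 0 ≡ 3; y = λ·(0 - 3) - 5 ≡ 10. → (3, 10)
add G: (3, 10) + (8, 7). λ = (7 - 10)/(8 - 3) ≡ 8/5 mod 11. 5⁻¹ ≡ 9 (mod 11), so λ ≡ 6.
  x = λ² - 3 - 8 = 36 - 11 ≡ 3; y = λ·(3 - 3) - 10 ≡ 1. → (3, 1)
double: tangent at (3, 1): λ = (3·3² + 5)/(2·1) ≡ 10/2. 2⁻¹ ≡ 6 (mod 11) since 2·6 = 12 ≡ 1, so λ ≡ 10·6 ≡ 5.
  x = λ² - 3 - 3 = 25 - 6 ≡ 8; y = λ·(3 - 8) - 1 ≡ 7. → (8, 7)
add G: tangent at (8, 7): λ = (3·8² + 5)/(2·7) ≡ 10/3. 3⁻¹ ≡ 4 (mod 11) since 3·4 = 12 ≡ 1, so λ ≡ 10·4 ≡ 7.
  x = λ² - 8 - 8 = 49 - 16 ≡ 0; y = λ·(8 - 0) - 7 ≡ 5. → (0, 5)

(0, 5)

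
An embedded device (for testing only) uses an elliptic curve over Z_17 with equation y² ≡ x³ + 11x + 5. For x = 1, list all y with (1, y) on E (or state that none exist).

x³ + 11x + 5 = 17 ≡ 0 (mod 17).
Only y = 0 satisfies y² ≡ 0.

0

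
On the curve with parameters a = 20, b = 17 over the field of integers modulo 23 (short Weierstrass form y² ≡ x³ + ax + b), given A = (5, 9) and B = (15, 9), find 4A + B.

First 4A:
Repeated addition: build up to 4A.
2A: tangent at (5, 9): λ = (3·5² + 20)/(2·9) ≡ 3/18. 18⁻¹ ≡ 9 (mod 23), so λ ≡ 3·9 ≡ 4.
  x = λ² - 5 - 5 = 16 - 10 ≡ 6; y = λ·(5 - 6) - 9 ≡ 10. → (6, 10)
3A: (6, 10) + (5, 9). λ = (9 - 10)/(5 - 6) ≡ 22/22 mod 23. 22⁻¹ ≡ 22 (mod 23), so λ ≡ 1.
  x = λ² - 6 - 5 = 1 - 11 ≡ 13; y = λ·(6 - 13) - 10 ≡ 6. → (13, 6)
4A: (13, 6) + (5, 9). λ = (9 - 6)/(5 - 13) ≡ 3/15 mod 23. 15⁻¹ ≡ 20 (mod 23), so λ ≡ 14.
  x = λ² - 13 - 5 = 196 - 18 ≡ 17; y = λ·(13 - 17) - 6 ≡ 7. → (17, 7)
4A = (17, 7).
Finally 4A + B:
(17, 7) + (15, 9). λ = (9 - 7)/(15 - 17) ≡ 2/21 mod 23. 21⁻¹ ≡ 11 (mod 23), so λ ≡ 22.
  x = λ² - 17 - 15 = 484 - 32 ≡ 15; y = λ·(17 - 15) - 7 ≡ 14. → (15, 14)

(15, 14)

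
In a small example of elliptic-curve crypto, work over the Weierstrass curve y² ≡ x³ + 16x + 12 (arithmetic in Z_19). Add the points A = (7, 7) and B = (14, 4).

(7, 7) + (14, 4). λ = (4 - 7)/(14 - 7) ≡ 16/7 mod 19. 7⁻¹ ≡ 11 (mod 19), so λ ≡ 5.
  x = λ² - 7 - 14 = 25 - 21 ≡ 4; y = λ·(7 - 4) - 7 ≡ 8. → (4, 8)

(4, 8)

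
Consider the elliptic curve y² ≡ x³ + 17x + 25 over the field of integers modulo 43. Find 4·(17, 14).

O

Write Q = (17, 14).
Double-and-add on 4 = (100)₂. Start with Q = (17, 14) for the leading 1-bit.
double: tangent at (17, 14): λ = (3·17² + 17)/(2·14) ≡ 24/28. 28⁻¹ ≡ 20 (mod 43), so λ ≡ 24·20 ≡ 7.
  x = λ² - 17 - 17 = 49 - 34 ≡ 15; y = λ·(17 - 15) - 14 ≡ 0. → (15, 0)
double: (15, 0) + (15, 0): same x and y₁ ≡ -y₂, so the sum is ∞.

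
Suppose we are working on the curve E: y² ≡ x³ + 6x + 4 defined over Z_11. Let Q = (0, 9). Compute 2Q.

tangent at (0, 9): λ = (3·0² + 6)/(2·9) ≡ 6/7. 7⁻¹ ≡ 8 (mod 11) since 7·8 = 56 ≡ 1, so λ ≡ 6·8 ≡ 4.
  x = λ² - 0 - 0 = 16 - 0 ≡ 5; y = λ·(0 - 5) - 9 ≡ 4. → (5, 4)

(5, 4)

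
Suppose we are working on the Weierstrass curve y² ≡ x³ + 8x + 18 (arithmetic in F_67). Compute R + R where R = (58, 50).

(35, 62)

tangent at (58, 50): λ = (3·58² + 8)/(2·50) ≡ 50/33. 33⁻¹ ≡ 65 (mod 67) since 33·65 = 2145 ≡ 1, so λ ≡ 50·65 ≡ 34.
  x = λ² - 58 - 58 = 1156 - 116 ≡ 35; y = λ·(58 - 35) - 50 ≡ 62. → (35, 62)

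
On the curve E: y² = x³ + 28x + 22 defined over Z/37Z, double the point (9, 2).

tangent at (9, 2): λ = (3·9² + 28)/(2·2) ≡ 12/4. 4⁻¹ ≡ 28 (mod 37) since 4·28 = 112 ≡ 1, so λ ≡ 12·28 ≡ 3.
  x = λ² - 9 - 9 = 9 - 18 ≡ 28; y = λ·(9 - 28) - 2 ≡ 15. → (28, 15)

(28, 15)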